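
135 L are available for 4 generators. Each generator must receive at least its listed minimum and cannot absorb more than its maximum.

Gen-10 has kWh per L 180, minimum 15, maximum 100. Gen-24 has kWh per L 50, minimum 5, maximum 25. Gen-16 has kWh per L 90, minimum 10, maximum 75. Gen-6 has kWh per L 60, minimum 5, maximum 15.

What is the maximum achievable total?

Meeting every minimum uses 15+5+10+5 = 35 L, leaving 100.
Order the generators by kWh per L: Gen-10 180 > Gen-16 90 > Gen-6 60 > Gen-24 50.
Gen-10 takes 85 more to reach its cap of 100 ; 15 left.
Gen-16: +15 (room for 65) → 25. Pool exhausted.
Total = 180×100 + 50×5 + 90×25 + 60×5 = 20800.

20800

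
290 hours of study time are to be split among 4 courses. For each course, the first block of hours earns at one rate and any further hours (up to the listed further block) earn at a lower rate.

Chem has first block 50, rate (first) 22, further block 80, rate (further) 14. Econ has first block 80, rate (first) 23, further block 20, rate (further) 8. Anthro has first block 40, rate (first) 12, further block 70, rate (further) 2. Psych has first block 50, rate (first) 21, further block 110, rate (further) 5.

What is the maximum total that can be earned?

Treat each block as its own option and order by rate: Econ/tier1 23 > Chem/tier1 22 > Psych/tier1 21 > Chem/tier2 14 > Anthro/tier1 12 > Econ/tier2 8 > Psych/tier2 5 > Anthro/tier2 2.
Fill Econ tier1 block (80 at 23) ; 210 left.
Fill Chem tier1 block (50 at 22) ; 160 left.
Psych/tier1 (21): +50 ; 110 left.
Chem tier2 at 14: fill all 80 ; 30 left.
Anthro/tier1: +30 of 40 at 12; pool empty.
Total = 23×80 + 22×50 + 21×50 + 14×80 + 12×30 = 5470.

5470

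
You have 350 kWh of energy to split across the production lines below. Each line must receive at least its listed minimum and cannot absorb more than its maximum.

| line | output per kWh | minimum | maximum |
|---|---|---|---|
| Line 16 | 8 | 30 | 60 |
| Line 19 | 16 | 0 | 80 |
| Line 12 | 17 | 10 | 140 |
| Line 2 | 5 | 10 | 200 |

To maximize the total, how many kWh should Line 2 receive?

70

Meeting every minimum uses 30+0+10+10 = 50 kWh, leaving 300.
Rank by output per kWh: Line 12 17 > Line 19 16 > Line 16 8 > Line 2 5.
Line 12: +130 to 140 (cap) → 170 left.
Line 19 takes 80 more to reach its cap of 80 → 90 left.
Line 16 takes 30 more to reach its cap of 60 → 60 left.
Line 2 has room for 190 more but only 60 remain, so it gets 70.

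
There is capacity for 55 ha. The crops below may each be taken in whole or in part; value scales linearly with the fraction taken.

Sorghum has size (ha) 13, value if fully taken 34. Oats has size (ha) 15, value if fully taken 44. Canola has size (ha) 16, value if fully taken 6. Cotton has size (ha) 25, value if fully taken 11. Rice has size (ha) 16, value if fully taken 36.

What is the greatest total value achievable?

118.84

Rank by value-to-size ratio: Oats 44/15≈2.93, Sorghum 34/13≈2.62, Rice 36/16≈2.25, Cotton 11/25≈0.44, Canola 6/16≈0.375.
Take all of Oats (15 ha, value 44) → 40 ha left.
Take all of Sorghum (13 ha, value 34) → 27 ha left.
All 16 ha of Rice fit (value 36) → 11 remain.
Only 11 ha remain; take 11/25 of Cotton for value 11×11/25 = 4.84.
Total value = 118.84.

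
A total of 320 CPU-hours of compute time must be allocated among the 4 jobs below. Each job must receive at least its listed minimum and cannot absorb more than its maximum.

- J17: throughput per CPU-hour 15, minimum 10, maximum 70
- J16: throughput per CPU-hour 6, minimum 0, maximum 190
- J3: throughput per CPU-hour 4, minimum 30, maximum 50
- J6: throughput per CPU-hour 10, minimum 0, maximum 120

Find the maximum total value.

Meeting every minimum uses 10+0+30+0 = 40 CPU-hours, leaving 280.
Order the jobs by throughput per CPU-hour: J17 15 > J6 10 > J16 6 > J3 4.
Give J17 60 more to hit its cap of 70 — 220 left.
Give J6 120 more to hit its cap of 120 — 100 left.
J16 has room for 190 more but only 100 remain, so it gets 100.
Total = 15×70 + 6×100 + 4×30 + 10×120 = 2970.

2970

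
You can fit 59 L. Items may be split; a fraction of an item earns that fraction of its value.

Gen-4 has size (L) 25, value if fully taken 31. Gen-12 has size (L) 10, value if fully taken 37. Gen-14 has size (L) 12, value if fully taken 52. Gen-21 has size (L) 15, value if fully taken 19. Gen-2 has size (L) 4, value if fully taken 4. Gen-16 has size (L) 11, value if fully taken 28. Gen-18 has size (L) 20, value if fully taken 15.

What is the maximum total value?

Rank by value-to-size ratio: Gen-14 52/12≈4.33, Gen-12 37/10≈3.7, Gen-16 28/11≈2.55, Gen-21 19/15≈1.27, Gen-4 31/25≈1.24, Gen-2 4/4≈1, Gen-18 15/20≈0.75.
All 12 L of Gen-14 fit (value 52) → 47 remain.
Take all of Gen-12 (10 L, value 37) → 37 L left.
Gen-16: take in full, 11 L for value 28 → 26 left.
All 15 L of Gen-21 fit (value 19) → 11 remain.
11 L left: a 11/25 share of Gen-4 gives 31×11/25 = 13.64.
Total value = 149.64.

149.64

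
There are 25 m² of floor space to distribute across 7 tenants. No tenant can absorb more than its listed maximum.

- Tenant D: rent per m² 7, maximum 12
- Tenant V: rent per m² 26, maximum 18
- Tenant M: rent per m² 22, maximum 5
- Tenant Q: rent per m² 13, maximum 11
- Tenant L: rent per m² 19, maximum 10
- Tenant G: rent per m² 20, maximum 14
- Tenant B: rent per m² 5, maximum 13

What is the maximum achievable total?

618

Order the tenants by rent per m²: Tenant V 26 > Tenant M 22 > Tenant G 20 > Tenant L 19 > Tenant Q 13 > Tenant D 7 > Tenant B 5.
Tenant V takes 18 to reach its cap of 18 → 7 left.
Tenant M: +5 to 5 (cap) → 2 left.
Tenant G: +2 (room for 14) → 2. Pool exhausted.
Total = 26×18 + 22×5 + 20×2 = 618.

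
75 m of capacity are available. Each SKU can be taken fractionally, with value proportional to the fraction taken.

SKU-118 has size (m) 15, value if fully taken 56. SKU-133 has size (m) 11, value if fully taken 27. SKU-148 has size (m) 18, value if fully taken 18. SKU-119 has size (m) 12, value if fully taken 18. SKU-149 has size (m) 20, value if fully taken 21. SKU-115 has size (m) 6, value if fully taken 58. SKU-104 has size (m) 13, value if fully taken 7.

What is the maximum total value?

Rank by value-to-size ratio: SKU-115 58/6≈9.67, SKU-118 56/15≈3.73, SKU-133 27/11≈2.45, SKU-119 18/12≈1.5, SKU-149 21/20≈1.05, SKU-148 18/18≈1, SKU-104 7/13≈0.538.
SKU-115: take in full, 6 m for value 58 ; 69 left.
All 15 m of SKU-118 fit (value 56) ; 54 remain.
SKU-133: take in full, 11 m for value 27 ; 43 left.
SKU-119: take in full, 12 m for value 18 ; 31 left.
Take all of SKU-149 (20 m, value 21) ; 11 m left.
Fill the last 11 m with part of SKU-148: 11/18 of it earns 11.
Total value = 191.

191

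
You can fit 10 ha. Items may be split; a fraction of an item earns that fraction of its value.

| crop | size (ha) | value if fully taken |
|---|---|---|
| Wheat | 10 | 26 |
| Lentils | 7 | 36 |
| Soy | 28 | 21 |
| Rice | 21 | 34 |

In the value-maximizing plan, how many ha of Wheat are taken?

Sort by value density: Lentils 36/7≈5.14, Wheat 26/10≈2.6, Rice 34/21≈1.62, Soy 21/28≈0.75.
Lentils: take in full, 7 ha for value 36 ; 3 left.
Only 3 ha remain; take 3/10 of Wheat for value 26×3/10 = 7.8.

3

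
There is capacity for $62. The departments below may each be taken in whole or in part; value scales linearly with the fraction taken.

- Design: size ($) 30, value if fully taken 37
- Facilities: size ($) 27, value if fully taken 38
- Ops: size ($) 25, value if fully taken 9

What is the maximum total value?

Sort by value density: Facilities 38/27≈1.41, Design 37/30≈1.23, Ops 9/25≈0.36.
Facilities: take in full, 27 $ for value 38 — 35 left.
Take all of Design (30 $, value 37) — 5 $ left.
Fill the last 5 $ with part of Ops: 5/25 of it earns 1.8.
Total value = 76.8.

76.8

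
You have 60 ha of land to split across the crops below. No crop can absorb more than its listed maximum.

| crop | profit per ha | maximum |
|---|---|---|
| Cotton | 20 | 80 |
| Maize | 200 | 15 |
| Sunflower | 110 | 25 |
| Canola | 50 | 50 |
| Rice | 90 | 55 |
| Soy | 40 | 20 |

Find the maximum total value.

Order the crops by profit per ha: Maize 200 > Sunflower 110 > Rice 90 > Canola 50 > Soy 40 > Cotton 20.
Maize takes 15 to reach its cap of 15 ; 45 left.
Give Sunflower 25 to hit its cap of 25 ; 20 left.
Only 20 left; Rice takes them to reach 20.
Total = 200×15 + 110×25 + 90×20 = 7550.

7550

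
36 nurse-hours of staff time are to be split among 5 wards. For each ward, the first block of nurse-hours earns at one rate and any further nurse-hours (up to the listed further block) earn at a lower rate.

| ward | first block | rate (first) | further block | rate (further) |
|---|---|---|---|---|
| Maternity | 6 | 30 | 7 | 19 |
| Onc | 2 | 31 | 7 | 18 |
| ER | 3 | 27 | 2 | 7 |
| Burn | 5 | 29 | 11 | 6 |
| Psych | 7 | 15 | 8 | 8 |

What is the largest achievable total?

Rank every tier by rate: Onc/T1 31 > Maternity/T1 30 > Burn/T1 29 > ER/T1 27 > Maternity/T2 19 > Onc/T2 18 > Psych/T1 15 > Psych/T2 8 > ER/T2 7 > Burn/T2 6.
Fill Onc T1 block (2 at 31) — 34 left.
Fill Maternity T1 block (6 at 30) — 28 left.
Fill Burn T1 block (5 at 29) — 23 left.
Fill ER T1 block (3 at 27) — 20 left.
Maternity T2 at 19: fill all 7 — 13 left.
Onc/T2 (18): +7 — 6 left.
Psych T1 at 15: only 6 left, fill 6.
Total = 31×2 + 30×6 + 29×5 + 27×3 + 19×7 + 18×7 + 15×6 = 817.

817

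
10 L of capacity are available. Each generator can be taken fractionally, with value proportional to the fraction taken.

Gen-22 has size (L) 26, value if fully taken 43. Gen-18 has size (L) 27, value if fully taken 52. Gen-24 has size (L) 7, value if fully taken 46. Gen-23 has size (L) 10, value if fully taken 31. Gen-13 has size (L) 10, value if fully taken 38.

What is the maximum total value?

57.4

Best value per unit of size first: Gen-24 46/7≈6.57, Gen-13 38/10≈3.8, Gen-23 31/10≈3.1, Gen-18 52/27≈1.93, Gen-22 43/26≈1.65.
Take all of Gen-24 (7 L, value 46) — 3 L left.
Only 3 L remain; take 3/10 of Gen-13 for value 38×3/10 = 11.4.
Total value = 57.4.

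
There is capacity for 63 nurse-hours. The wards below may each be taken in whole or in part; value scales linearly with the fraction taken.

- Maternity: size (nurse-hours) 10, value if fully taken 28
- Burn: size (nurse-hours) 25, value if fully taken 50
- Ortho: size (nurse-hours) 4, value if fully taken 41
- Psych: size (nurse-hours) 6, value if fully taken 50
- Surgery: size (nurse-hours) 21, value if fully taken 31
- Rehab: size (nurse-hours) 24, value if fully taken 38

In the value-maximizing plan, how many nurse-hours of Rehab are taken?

18

Best value per unit of size first: Ortho 41/4≈10.2, Psych 50/6≈8.33, Maternity 28/10≈2.8, Burn 50/25≈2, Rehab 38/24≈1.58, Surgery 31/21≈1.48.
Ortho: take in full, 4 nurse-hours for value 41 — 59 left.
Psych: take in full, 6 nurse-hours for value 50 — 53 left.
Take all of Maternity (10 nurse-hours, value 28) — 43 nurse-hours left.
Burn: take in full, 25 nurse-hours for value 50 — 18 left.
Fill the last 18 nurse-hours with part of Rehab: 18/24 of it earns 28.5.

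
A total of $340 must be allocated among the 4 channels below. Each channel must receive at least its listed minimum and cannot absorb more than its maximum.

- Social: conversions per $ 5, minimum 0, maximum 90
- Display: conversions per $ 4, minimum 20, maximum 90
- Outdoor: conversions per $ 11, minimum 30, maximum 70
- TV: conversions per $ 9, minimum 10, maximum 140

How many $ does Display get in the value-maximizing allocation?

Meeting every minimum uses 0+20+30+10 = 60 $, leaving 280.
Highest conversions per $ first: Outdoor 11 > TV 9 > Social 5 > Display 4.
Give Outdoor 40 more to hit its cap of 70 → 240 left.
TV takes 130 more to reach its cap of 140 → 110 left.
Give Social 90 more to hit its cap of 90 → 20 left.
Only 20 left; Display takes them to reach 40.

40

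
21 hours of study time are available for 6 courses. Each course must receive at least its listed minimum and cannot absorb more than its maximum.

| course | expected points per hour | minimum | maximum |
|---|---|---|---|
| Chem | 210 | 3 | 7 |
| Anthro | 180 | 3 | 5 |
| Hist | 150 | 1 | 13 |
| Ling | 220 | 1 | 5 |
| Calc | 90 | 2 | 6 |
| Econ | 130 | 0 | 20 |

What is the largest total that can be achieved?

Meeting every minimum uses 3+3+1+1+2+0 = 10 hours, leaving 11.
Highest expected points per hour first: Ling 220 > Chem 210 > Anthro 180 > Hist 150 > Econ 130 > Calc 90.
Give Ling 4 more to hit its cap of 5 → 7 left.
Chem: +4 to 7 (cap) → 3 left.
Anthro takes 2 more to reach its cap of 5 → 1 left.
Hist has room for 12 more but only 1 remain, so it gets 2.
Total = 210×7 + 180×5 + 150×2 + 220×5 + 90×2 = 3950.

3950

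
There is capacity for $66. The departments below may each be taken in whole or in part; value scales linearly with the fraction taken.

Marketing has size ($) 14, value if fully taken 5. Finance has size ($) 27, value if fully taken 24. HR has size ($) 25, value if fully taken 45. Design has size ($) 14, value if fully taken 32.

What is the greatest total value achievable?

Best value per unit of size first: Design 32/14≈2.29, HR 45/25≈1.8, Finance 24/27≈0.889, Marketing 5/14≈0.357.
All 14 $ of Design fit (value 32) ; 52 remain.
All 25 $ of HR fit (value 45) ; 27 remain.
All 27 $ of Finance fit (value 24) ; 0 remain.
Total value = 101.

101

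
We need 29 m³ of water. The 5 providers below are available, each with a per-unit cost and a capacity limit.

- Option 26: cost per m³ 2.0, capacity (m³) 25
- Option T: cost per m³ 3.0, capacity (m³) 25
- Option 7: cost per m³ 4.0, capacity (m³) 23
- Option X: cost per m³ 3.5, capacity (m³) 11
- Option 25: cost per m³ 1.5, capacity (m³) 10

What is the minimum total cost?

Use providers in increasing cost order.
Option 25 (1.5): use full 10 ; 19 m³ to go.
Option 26 at 2.0: take 19 of its 25 ; requirement met.
Option T, Option X, Option 7: unused.
Cost = 10×1.5 + 19×2.0 = 53.

53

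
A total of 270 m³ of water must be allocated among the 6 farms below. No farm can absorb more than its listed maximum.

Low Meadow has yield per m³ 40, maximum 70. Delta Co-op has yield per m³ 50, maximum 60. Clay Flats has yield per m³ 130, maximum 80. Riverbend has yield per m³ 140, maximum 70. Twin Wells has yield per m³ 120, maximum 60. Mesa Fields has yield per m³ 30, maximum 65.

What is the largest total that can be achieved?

Highest yield per m³ first: Riverbend 140 > Clay Flats 130 > Twin Wells 120 > Delta Co-op 50 > Low Meadow 40 > Mesa Fields 30.
Riverbend takes 70 to reach its cap of 70 — 200 left.
Clay Flats takes 80 to reach its cap of 80 — 120 left.
Give Twin Wells 60 to hit its cap of 60 — 60 left.
Give Delta Co-op 60 to hit its cap of 60 — 0 left.
Total = 50×60 + 130×80 + 140×70 + 120×60 = 30400.

30400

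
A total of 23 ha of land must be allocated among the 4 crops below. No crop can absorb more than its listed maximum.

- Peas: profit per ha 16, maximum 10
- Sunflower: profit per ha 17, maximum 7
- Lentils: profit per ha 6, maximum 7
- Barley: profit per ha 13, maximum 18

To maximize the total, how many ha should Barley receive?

6

Highest profit per ha first: Sunflower 17 > Peas 16 > Barley 13 > Lentils 6.
Sunflower takes 7 to reach its cap of 7 ; 16 left.
Give Peas 10 to hit its cap of 10 ; 6 left.
Only 6 left; Barley takes them to reach 6.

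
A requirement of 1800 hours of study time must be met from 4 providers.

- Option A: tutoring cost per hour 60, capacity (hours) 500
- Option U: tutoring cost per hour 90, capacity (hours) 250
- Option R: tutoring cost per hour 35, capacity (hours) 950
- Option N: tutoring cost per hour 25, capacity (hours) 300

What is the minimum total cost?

Use providers in increasing cost order.
Option N at 25: take all 300 hours — 1500 still needed.
Option R (35): use full 950 — 550 hours to go.
Take 500 from Option A at 60 — need 50 more.
Take 50 from Option U at 90 to finish.
Cost = 300×25 + 950×35 + 500×60 + 50×90 = 75250.

75250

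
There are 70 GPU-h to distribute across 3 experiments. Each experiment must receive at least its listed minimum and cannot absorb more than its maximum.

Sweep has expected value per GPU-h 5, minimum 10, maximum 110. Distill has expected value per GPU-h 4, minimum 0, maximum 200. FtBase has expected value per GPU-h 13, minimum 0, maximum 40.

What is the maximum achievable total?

Meeting every minimum uses 10+0+0 = 10 GPU-h, leaving 60.
Rank by expected value per GPU-h: FtBase 13 > Sweep 5 > Distill 4.
FtBase: +40 to 40 (cap) — 20 left.
Sweep has room for 100 more but only 20 remain, so it gets 30.
Total = 5×30 + 13×40 = 670.

670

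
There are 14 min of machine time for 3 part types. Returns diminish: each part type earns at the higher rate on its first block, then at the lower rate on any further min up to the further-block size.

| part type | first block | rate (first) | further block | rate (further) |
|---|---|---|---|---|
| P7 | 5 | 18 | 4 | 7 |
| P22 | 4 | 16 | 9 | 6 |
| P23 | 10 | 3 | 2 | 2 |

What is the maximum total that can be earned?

Order all 6 blocks by rate: P7/T1 18 > P22/T1 16 > P7/T2 7 > P22/T2 6 > P23/T1 3 > P23/T2 2.
Fill P7 T1 block (5 at 18) → 9 left.
Fill P22 T1 block (4 at 16) → 5 left.
P7 T2 at 7: fill all 4 → 1 left.
P22 T2 at 6: only 1 left, fill 1.
Total = 18×5 + 16×4 + 7×4 + 6×1 = 188.

188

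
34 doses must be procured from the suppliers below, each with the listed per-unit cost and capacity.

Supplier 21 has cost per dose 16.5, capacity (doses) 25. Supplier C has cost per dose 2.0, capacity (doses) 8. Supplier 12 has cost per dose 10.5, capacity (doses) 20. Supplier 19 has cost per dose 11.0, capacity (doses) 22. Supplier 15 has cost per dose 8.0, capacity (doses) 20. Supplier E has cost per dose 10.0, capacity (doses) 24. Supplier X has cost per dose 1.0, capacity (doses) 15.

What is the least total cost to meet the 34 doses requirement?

119

Cheapest first:
Supplier X at 1.0: take all 15 doses — 19 still needed.
Supplier C at 2.0: take all 8 doses — 11 still needed.
Supplier 15 at 8.0: take 11 of its 20 — requirement met.
Supplier E, Supplier 12, Supplier 19, Supplier 21: unused.
Cost = 15×1.0 + 8×2.0 + 11×8.0 = 119.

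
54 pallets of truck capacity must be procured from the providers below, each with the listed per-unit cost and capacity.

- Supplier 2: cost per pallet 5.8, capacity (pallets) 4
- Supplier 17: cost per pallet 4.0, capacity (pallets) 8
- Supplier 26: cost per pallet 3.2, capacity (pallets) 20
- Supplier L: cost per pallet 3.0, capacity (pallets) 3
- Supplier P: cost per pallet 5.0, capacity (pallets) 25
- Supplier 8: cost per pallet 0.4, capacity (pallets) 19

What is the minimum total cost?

132.6

Fill from the cheapest provider first.
Supplier 8 at 0.4: take all 19 pallets — 35 still needed.
Supplier L at 3.0: take all 3 pallets — 32 still needed.
Supplier 26 (3.2): use full 20 — 12 pallets to go.
Supplier 17 (4.0): use full 8 — 4 pallets to go.
Supplier P (5.0): take the remaining 4 — done.
Supplier 2: unused.
Cost = 19×0.4 + 3×3.0 + 20×3.2 + 8×4.0 + 4×5.0 = 132.6.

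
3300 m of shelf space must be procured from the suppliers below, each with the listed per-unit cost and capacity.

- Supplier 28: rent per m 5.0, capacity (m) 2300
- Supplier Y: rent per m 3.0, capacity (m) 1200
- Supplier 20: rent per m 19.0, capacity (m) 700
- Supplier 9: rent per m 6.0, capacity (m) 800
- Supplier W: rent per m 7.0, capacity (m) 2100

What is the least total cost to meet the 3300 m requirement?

14100

Use suppliers in increasing cost order.
Supplier Y at 3.0: take all 1200 m — 2100 still needed.
Supplier 28 (5.0): take the remaining 2100 — done.
Supplier 9, Supplier W, Supplier 20: unused.
Cost = 1200×3.0 + 2100×5.0 = 14100.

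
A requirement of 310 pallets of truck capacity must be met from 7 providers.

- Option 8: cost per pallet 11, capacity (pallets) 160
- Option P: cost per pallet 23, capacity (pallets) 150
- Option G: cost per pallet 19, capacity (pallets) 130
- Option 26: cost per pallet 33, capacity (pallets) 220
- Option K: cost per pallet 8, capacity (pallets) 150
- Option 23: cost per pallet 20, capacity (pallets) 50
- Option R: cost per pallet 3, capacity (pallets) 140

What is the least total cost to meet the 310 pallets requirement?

Use providers in increasing cost order.
Option R at 3: take all 140 pallets ; 170 still needed.
Option K at 8: take all 150 pallets ; 20 still needed.
Option 8 at 11: take 20 of its 160 ; requirement met.
Option G, Option 23, Option P, Option 26: unused.
Cost = 140×3 + 150×8 + 20×11 = 1840.

1840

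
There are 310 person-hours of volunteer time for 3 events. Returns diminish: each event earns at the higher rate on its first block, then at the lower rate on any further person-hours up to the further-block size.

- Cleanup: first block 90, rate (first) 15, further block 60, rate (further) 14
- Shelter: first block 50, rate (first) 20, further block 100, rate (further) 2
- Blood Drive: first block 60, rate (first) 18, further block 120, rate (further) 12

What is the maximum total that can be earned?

Treat each block as its own option and order by rate: Shelter/T1 20 > Blood Drive/T1 18 > Cleanup/T1 15 > Cleanup/T2 14 > Blood Drive/T2 12 > Shelter/T2 2.
Fill Shelter T1 block (50 at 20) ; 260 left.
Blood Drive/T1 (18): +60 ; 200 left.
Cleanup T1 at 15: fill all 90 ; 110 left.
Fill Cleanup T2 block (60 at 14) ; 50 left.
Blood Drive T2 at 12: only 50 left, fill 50.
Total = 20×50 + 18×60 + 15×90 + 14×60 + 12×50 = 4870.

4870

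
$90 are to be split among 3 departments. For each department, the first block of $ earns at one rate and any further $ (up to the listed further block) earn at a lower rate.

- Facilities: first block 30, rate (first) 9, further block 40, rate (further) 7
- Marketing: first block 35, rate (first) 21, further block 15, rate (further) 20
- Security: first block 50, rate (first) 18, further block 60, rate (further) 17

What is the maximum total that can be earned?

Rank every tier by rate: Marketing/first 21 > Marketing/second 20 > Security/first 18 > Security/second 17 > Facilities/first 9 > Facilities/second 7.
Marketing/first (21): +35 → 55 left.
Marketing second at 20: fill all 15 → 40 left.
Security first at 18: only 40 left, fill 40.
Total = 21×35 + 20×15 + 18×40 = 1755.

1755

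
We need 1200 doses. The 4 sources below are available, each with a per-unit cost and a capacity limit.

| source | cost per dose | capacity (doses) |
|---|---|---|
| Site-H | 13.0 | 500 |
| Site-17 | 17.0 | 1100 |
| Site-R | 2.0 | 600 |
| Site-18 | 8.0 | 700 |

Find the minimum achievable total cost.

6000

Use sources in increasing cost order.
Take 600 from Site-R at 2.0 ; need 600 more.
Take 600 from Site-18 at 8.0 to finish.
Site-H, Site-17: unused.
Cost = 600×2.0 + 600×8.0 = 6000.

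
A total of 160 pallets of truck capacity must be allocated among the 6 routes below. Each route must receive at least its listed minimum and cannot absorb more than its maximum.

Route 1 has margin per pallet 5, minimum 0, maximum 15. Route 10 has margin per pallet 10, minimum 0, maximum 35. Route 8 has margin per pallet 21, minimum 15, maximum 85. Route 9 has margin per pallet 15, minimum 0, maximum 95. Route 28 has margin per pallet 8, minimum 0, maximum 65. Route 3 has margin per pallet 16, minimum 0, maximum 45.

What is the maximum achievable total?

Meeting every minimum uses 0+0+15+0+0+0 = 15 pallets, leaving 145.
Rank by margin per pallet: Route 8 21 > Route 3 16 > Route 9 15 > Route 10 10 > Route 28 8 > Route 1 5.
Route 8: +70 to 85 (cap) — 75 left.
Route 3: +45 to 45 (cap) — 30 left.
Only 30 left; Route 9 takes them to reach 30.
Total = 21×85 + 15×30 + 16×45 = 2955.

2955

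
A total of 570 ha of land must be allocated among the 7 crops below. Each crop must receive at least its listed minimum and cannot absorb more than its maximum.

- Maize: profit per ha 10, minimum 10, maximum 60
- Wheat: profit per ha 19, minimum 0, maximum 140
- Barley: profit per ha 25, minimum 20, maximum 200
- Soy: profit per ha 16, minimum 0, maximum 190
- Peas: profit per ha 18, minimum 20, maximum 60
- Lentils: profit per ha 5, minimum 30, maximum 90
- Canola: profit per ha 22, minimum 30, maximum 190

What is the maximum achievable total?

12070

Meeting every minimum uses 10+0+20+0+20+30+30 = 110 ha, leaving 460.
Highest profit per ha first: Barley 25 > Canola 22 > Wheat 19 > Peas 18 > Soy 16 > Maize 10 > Lentils 5.
Barley: +180 to 200 (cap) ; 280 left.
Canola: +160 to 190 (cap) ; 120 left.
Only 120 left; Wheat takes them to reach 120.
Total = 10×10 + 19×120 + 25×200 + 18×20 + 5×30 + 22×190 = 12070.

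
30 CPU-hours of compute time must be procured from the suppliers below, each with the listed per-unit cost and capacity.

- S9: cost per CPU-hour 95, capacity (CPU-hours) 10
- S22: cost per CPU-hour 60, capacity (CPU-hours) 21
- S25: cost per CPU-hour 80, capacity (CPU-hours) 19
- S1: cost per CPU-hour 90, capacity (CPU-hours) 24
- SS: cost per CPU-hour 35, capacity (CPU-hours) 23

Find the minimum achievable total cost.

Cheapest first:
SS at 35: take all 23 CPU-hours ; 7 still needed.
S22 (60): take the remaining 7 ; done.
S25, S1, S9: unused.
Cost = 23×35 + 7×60 = 1225.

1225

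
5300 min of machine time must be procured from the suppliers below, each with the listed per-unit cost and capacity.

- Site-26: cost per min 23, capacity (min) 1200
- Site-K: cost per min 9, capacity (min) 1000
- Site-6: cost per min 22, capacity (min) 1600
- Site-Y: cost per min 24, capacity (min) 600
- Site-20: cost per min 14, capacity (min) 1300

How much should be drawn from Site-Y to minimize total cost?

Fill from the cheapest supplier first.
Site-K at 9: take all 1000 min → 4300 still needed.
Take 1300 from Site-20 at 14 → need 3000 more.
Take 1600 from Site-6 at 22 → need 1400 more.
Site-26 at 23: take all 1200 min → 200 still needed.
Take 200 from Site-Y at 24 to finish.

200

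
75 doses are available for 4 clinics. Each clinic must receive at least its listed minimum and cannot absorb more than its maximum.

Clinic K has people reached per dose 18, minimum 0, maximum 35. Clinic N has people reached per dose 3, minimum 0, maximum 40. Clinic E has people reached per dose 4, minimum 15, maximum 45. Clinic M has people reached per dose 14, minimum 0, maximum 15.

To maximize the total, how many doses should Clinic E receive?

25

Meeting every minimum uses 0+0+15+0 = 15 doses, leaving 60.
Order the clinics by people reached per dose: Clinic K 18 > Clinic M 14 > Clinic E 4 > Clinic N 3.
Clinic K: +35 to 35 (cap) → 25 left.
Clinic M takes 15 more to reach its cap of 15 → 10 left.
Clinic E: +10 (room for 30) → 25. Pool exhausted.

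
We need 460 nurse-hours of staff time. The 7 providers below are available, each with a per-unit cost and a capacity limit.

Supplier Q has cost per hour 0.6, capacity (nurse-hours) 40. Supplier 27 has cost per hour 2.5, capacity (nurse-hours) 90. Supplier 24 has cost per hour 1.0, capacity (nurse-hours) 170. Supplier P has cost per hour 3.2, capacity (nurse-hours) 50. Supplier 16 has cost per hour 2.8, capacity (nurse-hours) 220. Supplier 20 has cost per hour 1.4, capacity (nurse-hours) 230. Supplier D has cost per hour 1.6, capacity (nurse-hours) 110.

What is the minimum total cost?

Use providers in increasing cost order.
Supplier Q (0.6): use full 40 ; 420 nurse-hours to go.
Take 170 from Supplier 24 at 1.0 ; need 250 more.
Supplier 20 at 1.4: take all 230 nurse-hours ; 20 still needed.
Supplier D at 1.6: take 20 of its 110 ; requirement met.
Supplier 27, Supplier 16, Supplier P: unused.
Cost = 40×0.6 + 170×1.0 + 230×1.4 + 20×1.6 = 548.

548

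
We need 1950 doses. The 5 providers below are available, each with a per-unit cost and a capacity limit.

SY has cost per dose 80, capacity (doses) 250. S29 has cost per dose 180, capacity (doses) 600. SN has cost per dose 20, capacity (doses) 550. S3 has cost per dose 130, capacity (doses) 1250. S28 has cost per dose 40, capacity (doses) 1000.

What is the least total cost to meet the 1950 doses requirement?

Use providers in increasing cost order.
SN (20): use full 550 ; 1400 doses to go.
S28 at 40: take all 1000 doses ; 400 still needed.
SY at 80: take all 250 doses ; 150 still needed.
Take 150 from S3 at 130 to finish.
S29: unused.
Cost = 550×20 + 1000×40 + 250×80 + 150×130 = 90500.

90500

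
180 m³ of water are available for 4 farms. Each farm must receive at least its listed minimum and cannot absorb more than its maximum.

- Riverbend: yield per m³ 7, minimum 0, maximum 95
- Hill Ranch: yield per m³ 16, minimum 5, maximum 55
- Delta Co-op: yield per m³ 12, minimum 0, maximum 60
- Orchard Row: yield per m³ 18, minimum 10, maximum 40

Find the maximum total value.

Meeting every minimum uses 0+5+0+10 = 15 m³, leaving 165.
Highest yield per m³ first: Orchard Row 18 > Hill Ranch 16 > Delta Co-op 12 > Riverbend 7.
Orchard Row: +30 to 40 (cap) ; 135 left.
Hill Ranch takes 50 more to reach its cap of 55 ; 85 left.
Give Delta Co-op 60 more to hit its cap of 60 ; 25 left.
Riverbend has room for 95 more but only 25 remain, so it gets 25.
Total = 7×25 + 16×55 + 12×60 + 18×40 = 2495.

2495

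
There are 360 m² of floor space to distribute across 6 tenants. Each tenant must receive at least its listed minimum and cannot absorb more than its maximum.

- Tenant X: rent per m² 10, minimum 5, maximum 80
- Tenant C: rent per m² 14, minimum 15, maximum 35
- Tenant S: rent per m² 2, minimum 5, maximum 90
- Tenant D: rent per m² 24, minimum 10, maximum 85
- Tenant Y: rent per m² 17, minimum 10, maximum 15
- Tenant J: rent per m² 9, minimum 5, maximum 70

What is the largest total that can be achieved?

Meeting every minimum uses 5+15+5+10+10+5 = 50 m², leaving 310.
Rank by rent per m²: Tenant D 24 > Tenant Y 17 > Tenant C 14 > Tenant X 10 > Tenant J 9 > Tenant S 2.
Tenant D: +75 to 85 (cap) — 235 left.
Give Tenant Y 5 more to hit its cap of 15 — 230 left.
Give Tenant C 20 more to hit its cap of 35 — 210 left.
Tenant X: +75 to 80 (cap) — 135 left.
Give Tenant J 65 more to hit its cap of 70 — 70 left.
Only 70 left; Tenant S takes them to reach 75.
Total = 10×80 + 14×35 + 2×75 + 24×85 + 17×15 + 9×70 = 4365.

4365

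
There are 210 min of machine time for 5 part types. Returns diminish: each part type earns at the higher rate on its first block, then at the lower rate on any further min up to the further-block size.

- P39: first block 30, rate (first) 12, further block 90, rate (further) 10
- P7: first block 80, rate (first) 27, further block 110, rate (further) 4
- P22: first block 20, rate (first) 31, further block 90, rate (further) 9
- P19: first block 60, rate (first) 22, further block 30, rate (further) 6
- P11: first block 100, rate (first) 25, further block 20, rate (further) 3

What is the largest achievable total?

5500

Treat each block as its own option and order by rate: P22/tier1 31 > P7/tier1 27 > P11/tier1 25 > P19/tier1 22 > P39/tier1 12 > P39/tier2 10 > P22/tier2 9 > P19/tier2 6 > P7/tier2 4 > P11/tier2 3.
P22 tier1 at 31: fill all 20 — 190 left.
P7/tier1 (27): +80 — 110 left.
P11 tier1 at 25: fill all 100 — 10 left.
P19 tier1 at 22: only 10 left, fill 10.
Total = 31×20 + 27×80 + 25×100 + 22×10 = 5500.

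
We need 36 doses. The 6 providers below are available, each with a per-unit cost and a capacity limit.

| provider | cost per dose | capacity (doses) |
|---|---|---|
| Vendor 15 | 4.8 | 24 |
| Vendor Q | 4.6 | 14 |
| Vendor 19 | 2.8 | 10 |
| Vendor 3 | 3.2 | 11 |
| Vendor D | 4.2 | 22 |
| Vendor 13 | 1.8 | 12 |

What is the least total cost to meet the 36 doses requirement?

97.4

Cheapest first:
Vendor 13 (1.8): use full 12 — 24 doses to go.
Vendor 19 (2.8): use full 10 — 14 doses to go.
Take 11 from Vendor 3 at 3.2 — need 3 more.
Take 3 from Vendor D at 4.2 to finish.
Vendor Q, Vendor 15: unused.
Cost = 12×1.8 + 10×2.8 + 11×3.2 + 3×4.2 = 97.4.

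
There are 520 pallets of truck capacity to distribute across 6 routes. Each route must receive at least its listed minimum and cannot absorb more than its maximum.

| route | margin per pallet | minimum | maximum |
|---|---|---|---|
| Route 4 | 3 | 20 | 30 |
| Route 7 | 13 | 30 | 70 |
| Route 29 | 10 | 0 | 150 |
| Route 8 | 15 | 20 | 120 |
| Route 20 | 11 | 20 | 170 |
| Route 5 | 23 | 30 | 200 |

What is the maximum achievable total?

Meeting every minimum uses 20+30+0+20+20+30 = 120 pallets, leaving 400.
Rank by margin per pallet: Route 5 23 > Route 8 15 > Route 7 13 > Route 20 11 > Route 29 10 > Route 4 3.
Route 5: +170 to 200 (cap) → 230 left.
Route 8: +100 to 120 (cap) → 130 left.
Route 7: +40 to 70 (cap) → 90 left.
Only 90 left; Route 20 takes them to reach 110.
Total = 3×20 + 13×70 + 15×120 + 11×110 + 23×200 = 8580.

8580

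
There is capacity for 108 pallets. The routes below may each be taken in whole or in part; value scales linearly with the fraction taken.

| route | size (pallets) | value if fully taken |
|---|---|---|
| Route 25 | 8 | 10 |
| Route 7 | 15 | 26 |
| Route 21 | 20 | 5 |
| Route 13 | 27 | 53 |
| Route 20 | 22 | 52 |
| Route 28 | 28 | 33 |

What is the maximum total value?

Best value per unit of size first: Route 20 52/22≈2.36, Route 13 53/27≈1.96, Route 7 26/15≈1.73, Route 25 10/8≈1.25, Route 28 33/28≈1.18, Route 21 5/20≈0.25.
All 22 pallets of Route 20 fit (value 52) → 86 remain.
Take all of Route 13 (27 pallets, value 53) → 59 pallets left.
Route 7: take in full, 15 pallets for value 26 → 44 left.
Take all of Route 25 (8 pallets, value 10) → 36 pallets left.
All 28 pallets of Route 28 fit (value 33) → 8 remain.
Fill the last 8 pallets with part of Route 21: 8/20 of it earns 2.
Total value = 176.

176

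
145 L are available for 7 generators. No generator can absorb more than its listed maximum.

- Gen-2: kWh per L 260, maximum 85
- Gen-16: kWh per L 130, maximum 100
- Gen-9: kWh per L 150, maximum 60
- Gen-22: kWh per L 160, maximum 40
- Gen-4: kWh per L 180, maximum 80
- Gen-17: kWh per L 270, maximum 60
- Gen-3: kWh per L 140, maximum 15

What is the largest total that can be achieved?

Highest kWh per L first: Gen-17 270 > Gen-2 260 > Gen-4 180 > Gen-22 160 > Gen-9 150 > Gen-3 140 > Gen-16 130.
Give Gen-17 60 to hit its cap of 60 ; 85 left.
Gen-2 takes 85 to reach its cap of 85 ; 0 left.
Total = 260×85 + 270×60 = 38300.

38300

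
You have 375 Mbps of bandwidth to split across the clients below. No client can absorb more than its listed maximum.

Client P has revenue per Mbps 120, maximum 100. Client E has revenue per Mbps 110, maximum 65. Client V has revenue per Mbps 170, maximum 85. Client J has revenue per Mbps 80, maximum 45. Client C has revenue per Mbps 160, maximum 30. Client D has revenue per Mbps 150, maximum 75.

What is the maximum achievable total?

51250

Order the clients by revenue per Mbps: Client V 170 > Client C 160 > Client D 150 > Client P 120 > Client E 110 > Client J 80.
Give Client V 85 to hit its cap of 85 ; 290 left.
Client C: +30 to 30 (cap) ; 260 left.
Client D: +75 to 75 (cap) ; 185 left.
Client P takes 100 to reach its cap of 100 ; 85 left.
Give Client E 65 to hit its cap of 65 ; 20 left.
Client J: +20 (room for 45) → 20. Pool exhausted.
Total = 120×100 + 110×65 + 170×85 + 80×20 + 160×30 + 150×75 = 51250.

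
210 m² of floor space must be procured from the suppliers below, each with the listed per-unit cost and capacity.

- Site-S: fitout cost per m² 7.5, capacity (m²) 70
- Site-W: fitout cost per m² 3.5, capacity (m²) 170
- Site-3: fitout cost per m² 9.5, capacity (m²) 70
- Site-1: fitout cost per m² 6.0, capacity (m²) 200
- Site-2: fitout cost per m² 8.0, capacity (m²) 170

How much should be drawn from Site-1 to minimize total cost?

40

Cheapest first:
Site-W (3.5): use full 170 ; 40 m² to go.
Take 40 from Site-1 at 6.0 to finish.
Site-S, Site-2, Site-3: unused.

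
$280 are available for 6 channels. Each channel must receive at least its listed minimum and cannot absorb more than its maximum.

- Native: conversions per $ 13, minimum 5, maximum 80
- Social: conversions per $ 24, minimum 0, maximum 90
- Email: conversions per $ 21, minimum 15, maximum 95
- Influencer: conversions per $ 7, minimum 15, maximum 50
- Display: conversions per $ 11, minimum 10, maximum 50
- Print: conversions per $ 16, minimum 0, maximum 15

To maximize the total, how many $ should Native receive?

Meeting every minimum uses 5+0+15+15+10+0 = 45 $, leaving 235.
Order the channels by conversions per $: Social 24 > Email 21 > Print 16 > Native 13 > Display 11 > Influencer 7.
Social takes 90 more to reach its cap of 90 → 145 left.
Email: +80 to 95 (cap) → 65 left.
Give Print 15 more to hit its cap of 15 → 50 left.
Native: +50 (room for 75) → 55. Pool exhausted.

55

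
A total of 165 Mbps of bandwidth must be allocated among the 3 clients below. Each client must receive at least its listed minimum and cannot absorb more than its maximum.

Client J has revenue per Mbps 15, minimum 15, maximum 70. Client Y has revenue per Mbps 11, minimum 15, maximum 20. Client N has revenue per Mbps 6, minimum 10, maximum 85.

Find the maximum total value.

1720

Meeting every minimum uses 15+15+10 = 40 Mbps, leaving 125.
Highest revenue per Mbps first: Client J 15 > Client Y 11 > Client N 6.
Client J takes 55 more to reach its cap of 70 → 70 left.
Client Y takes 5 more to reach its cap of 20 → 65 left.
Client N: +65 (room for 75) → 75. Pool exhausted.
Total = 15×70 + 11×20 + 6×75 = 1720.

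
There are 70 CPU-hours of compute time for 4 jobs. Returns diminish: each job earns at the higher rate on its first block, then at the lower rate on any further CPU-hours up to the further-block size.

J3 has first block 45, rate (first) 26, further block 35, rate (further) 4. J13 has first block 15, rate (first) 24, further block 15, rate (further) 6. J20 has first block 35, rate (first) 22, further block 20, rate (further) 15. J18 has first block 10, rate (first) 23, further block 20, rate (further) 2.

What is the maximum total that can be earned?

1760

Rank every tier by rate: J3/first 26 > J13/first 24 > J18/first 23 > J20/first 22 > J20/second 15 > J13/second 6 > J3/second 4 > J18/second 2.
J3/first (26): +45 ; 25 left.
J13/first (24): +15 ; 10 left.
Fill J18 first block (10 at 23) ; 0 left.
Total = 26×45 + 24×15 + 23×10 = 1760.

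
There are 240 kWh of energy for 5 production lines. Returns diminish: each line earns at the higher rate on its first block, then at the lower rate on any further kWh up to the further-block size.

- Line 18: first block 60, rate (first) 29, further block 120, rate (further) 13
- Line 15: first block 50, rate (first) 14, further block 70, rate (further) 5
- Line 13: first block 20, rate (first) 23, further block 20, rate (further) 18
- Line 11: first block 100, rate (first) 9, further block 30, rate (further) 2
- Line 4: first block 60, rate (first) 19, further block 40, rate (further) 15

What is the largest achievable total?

4860

Treat each block as its own option and order by rate: Line 18/tier1 29 > Line 13/tier1 23 > Line 4/tier1 19 > Line 13/tier2 18 > Line 4/tier2 15 > Line 15/tier1 14 > Line 18/tier2 13 > Line 11/tier1 9 > Line 15/tier2 5 > Line 11/tier2 2.
Line 18 tier1 at 29: fill all 60 — 180 left.
Line 13/tier1 (23): +20 — 160 left.
Line 4 tier1 at 19: fill all 60 — 100 left.
Line 13/tier2 (18): +20 — 80 left.
Line 4 tier2 at 15: fill all 40 — 40 left.
Line 15 tier1 at 14: only 40 left, fill 40.
Total = 29×60 + 23×20 + 19×60 + 18×20 + 15×40 + 14×40 = 4860.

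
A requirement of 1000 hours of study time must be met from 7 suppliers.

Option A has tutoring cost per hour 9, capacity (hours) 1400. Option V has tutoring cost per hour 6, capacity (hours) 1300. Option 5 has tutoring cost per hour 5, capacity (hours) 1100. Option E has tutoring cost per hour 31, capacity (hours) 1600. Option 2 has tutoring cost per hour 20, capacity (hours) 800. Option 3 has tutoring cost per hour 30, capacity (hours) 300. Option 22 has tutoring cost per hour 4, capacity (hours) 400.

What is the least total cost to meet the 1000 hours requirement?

Fill from the cheapest supplier first.
Take 400 from Option 22 at 4 ; need 600 more.
Option 5 at 5: take 600 of its 1100 ; requirement met.
Option V, Option A, Option 2, Option 3, Option E: unused.
Cost = 400×4 + 600×5 = 4600.

4600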